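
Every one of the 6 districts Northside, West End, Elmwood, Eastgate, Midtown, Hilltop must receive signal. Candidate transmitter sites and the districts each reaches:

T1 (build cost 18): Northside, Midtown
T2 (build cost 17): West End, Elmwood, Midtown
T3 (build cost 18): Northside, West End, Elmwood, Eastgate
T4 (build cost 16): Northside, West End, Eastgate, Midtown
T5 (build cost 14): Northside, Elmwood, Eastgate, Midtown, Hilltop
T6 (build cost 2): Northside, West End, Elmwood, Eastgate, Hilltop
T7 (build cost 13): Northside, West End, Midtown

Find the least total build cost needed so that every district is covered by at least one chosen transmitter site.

T6, T7 cover every district at build cost 2 + 13 = 15.
Any cover uses at least 2 transmitter sites; among all covering selections none totals below 15.

15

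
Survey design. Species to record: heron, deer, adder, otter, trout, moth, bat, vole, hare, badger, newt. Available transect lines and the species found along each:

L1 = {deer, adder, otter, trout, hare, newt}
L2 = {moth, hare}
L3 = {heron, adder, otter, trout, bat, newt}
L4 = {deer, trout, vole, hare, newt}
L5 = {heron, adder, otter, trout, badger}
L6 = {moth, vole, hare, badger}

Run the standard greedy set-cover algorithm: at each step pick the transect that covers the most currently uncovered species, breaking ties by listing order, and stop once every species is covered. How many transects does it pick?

3

Pick 1: L1 covers 6 new species (deer, adder, otter, trout, hare, newt).
Pick 2: L6 covers 3 new species (moth, vole, badger).
Pick 3: L3 covers 2 new species (heron, bat).
Greedy uses 3 transects.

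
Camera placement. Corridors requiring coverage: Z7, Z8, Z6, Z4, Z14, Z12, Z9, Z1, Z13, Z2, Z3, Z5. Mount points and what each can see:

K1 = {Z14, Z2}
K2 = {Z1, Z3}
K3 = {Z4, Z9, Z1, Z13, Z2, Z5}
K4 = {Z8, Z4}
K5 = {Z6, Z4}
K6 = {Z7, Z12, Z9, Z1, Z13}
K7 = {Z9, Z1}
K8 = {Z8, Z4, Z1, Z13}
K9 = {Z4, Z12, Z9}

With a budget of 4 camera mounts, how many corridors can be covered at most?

Choosing K1, K2, K3, K6 covers {Z7, Z4, Z14, Z12, Z9, Z1, Z13, Z2, Z3, Z5} — 10 corridors.
No choice of 4 camera mounts does better; here Z8, Z6 are left uncovered.

10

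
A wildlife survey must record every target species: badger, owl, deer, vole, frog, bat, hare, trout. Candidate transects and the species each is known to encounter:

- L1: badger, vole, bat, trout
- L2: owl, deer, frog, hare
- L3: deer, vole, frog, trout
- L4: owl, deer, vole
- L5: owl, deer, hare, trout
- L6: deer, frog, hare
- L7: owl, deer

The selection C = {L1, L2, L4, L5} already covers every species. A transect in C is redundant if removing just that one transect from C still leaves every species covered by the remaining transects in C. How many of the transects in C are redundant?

2

Drop L1: badger, bat uncovered — not redundant.
Drop L2: frog uncovered — not redundant.
Drop L4: the rest still cover every species — redundant.
Drop L5: the rest still cover every species — redundant.
2 redundant: L4, L5.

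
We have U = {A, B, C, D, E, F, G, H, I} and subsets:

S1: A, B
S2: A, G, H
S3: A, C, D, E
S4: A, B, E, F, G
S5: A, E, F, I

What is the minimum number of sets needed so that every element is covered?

S1, S2, S3, S5 together cover {A, B, C, D, E, F, G, H, I} — every element.
No 3 of the 5 sets cover everything (all 10 triples fall short), so 4 is minimum.

4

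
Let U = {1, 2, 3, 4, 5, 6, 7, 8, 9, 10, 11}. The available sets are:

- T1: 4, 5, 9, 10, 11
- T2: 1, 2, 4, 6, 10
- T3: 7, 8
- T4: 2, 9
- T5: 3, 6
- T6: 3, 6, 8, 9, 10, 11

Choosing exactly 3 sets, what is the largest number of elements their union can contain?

10

Choosing T1, T2, T3 covers {1, 2, 4, 5, 6, 7, 8, 9, 10, 11} — 10 elements.
No choice of 3 sets does better; here 3 is left uncovered.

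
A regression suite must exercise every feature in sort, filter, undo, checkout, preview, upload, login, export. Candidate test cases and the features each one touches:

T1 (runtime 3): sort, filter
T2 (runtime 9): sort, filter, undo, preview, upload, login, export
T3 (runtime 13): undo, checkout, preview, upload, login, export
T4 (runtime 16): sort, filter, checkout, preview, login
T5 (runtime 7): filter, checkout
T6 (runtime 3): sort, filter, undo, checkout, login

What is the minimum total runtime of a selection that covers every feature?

T2, T6 cover every feature at runtime 9 + 3 = 12.
Any cover uses at least 2 test cases; among all covering selections none totals below 12.

12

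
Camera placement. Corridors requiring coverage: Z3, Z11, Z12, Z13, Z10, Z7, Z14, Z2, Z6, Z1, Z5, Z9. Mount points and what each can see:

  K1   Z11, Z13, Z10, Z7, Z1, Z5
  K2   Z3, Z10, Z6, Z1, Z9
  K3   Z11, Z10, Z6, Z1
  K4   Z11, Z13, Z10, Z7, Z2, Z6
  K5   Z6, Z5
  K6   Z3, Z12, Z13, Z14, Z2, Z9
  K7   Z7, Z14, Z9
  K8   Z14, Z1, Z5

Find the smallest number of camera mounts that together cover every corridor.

K1, K2, K6 together cover {Z3, Z11, Z12, Z13, Z10, Z7, Z14, Z2, Z6, Z1, Z5, Z9} — every corridor.
No 2 of the 8 camera mounts cover everything (all 28 pairs fall short), so 3 is minimum.

3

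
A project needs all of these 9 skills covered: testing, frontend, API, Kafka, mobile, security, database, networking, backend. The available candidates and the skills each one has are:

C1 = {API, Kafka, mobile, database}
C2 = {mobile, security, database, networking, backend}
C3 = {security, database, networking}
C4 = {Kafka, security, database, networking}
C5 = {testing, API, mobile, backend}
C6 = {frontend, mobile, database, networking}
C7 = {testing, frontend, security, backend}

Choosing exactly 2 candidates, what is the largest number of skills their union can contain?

8

Choosing C1, C7 covers {testing, frontend, API, Kafka, mobile, security, database, backend} — 8 skills.
No choice of 2 candidates does better; here networking is left uncovered.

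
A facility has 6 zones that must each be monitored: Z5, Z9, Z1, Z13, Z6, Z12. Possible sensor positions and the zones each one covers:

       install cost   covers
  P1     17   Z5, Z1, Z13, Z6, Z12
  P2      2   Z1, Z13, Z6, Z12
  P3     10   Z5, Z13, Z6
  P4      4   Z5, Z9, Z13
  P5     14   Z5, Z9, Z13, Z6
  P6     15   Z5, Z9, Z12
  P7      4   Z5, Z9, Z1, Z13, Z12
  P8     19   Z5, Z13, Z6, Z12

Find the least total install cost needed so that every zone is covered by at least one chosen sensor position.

6

P2, P4 cover every zone at install cost 2 + 4 = 6.
Any cover uses at least 2 sensor positions; among all covering selections none totals below 6.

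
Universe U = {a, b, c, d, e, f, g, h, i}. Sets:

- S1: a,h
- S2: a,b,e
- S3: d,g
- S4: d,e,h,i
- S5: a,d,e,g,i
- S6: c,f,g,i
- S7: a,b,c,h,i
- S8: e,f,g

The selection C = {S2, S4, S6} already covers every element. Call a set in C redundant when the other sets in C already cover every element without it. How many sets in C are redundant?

0

Drop S2: a, b uncovered — not redundant.
Drop S4: d, h uncovered — not redundant.
Drop S6: c, f, g uncovered — not redundant.
None of the sets in C is redundant.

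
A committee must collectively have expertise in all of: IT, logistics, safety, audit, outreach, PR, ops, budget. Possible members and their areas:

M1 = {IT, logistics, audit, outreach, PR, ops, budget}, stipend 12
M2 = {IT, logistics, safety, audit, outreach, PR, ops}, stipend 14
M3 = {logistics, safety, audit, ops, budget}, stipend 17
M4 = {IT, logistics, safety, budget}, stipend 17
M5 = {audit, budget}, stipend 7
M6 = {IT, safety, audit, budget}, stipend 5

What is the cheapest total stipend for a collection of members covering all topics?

17

M1, M6 cover every topic at stipend 12 + 5 = 17.
Any cover uses at least 2 members; among all covering selections none totals below 17.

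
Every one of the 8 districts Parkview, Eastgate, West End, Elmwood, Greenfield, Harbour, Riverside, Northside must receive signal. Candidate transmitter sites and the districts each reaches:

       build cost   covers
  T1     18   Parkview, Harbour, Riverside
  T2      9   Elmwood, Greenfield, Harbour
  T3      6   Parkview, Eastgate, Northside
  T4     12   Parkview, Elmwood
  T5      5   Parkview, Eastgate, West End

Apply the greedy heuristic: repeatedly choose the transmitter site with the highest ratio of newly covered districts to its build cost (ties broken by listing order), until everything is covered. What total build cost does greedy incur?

38

Pick 1: T5 adds 3 new (Parkview, Eastgate, West End) at build cost 5 (ratio 3/5).
Pick 2: T2 adds 3 new (Elmwood, Greenfield, Harbour) at build cost 9 (ratio 3/9).
Pick 3: T3 adds 1 new (Northside) at build cost 6 (ratio 1/6).
Pick 4: T1 adds 1 new (Riverside) at build cost 18 (ratio 1/18).
Greedy total build cost: 5 + 9 + 6 + 18 = 38.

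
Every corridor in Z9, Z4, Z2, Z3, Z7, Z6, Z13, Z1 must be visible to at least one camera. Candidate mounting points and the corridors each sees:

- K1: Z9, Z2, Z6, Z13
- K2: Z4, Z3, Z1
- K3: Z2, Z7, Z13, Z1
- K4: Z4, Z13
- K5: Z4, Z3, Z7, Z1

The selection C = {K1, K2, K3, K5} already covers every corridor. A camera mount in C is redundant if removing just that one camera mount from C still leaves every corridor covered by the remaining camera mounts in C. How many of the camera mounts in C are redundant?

Drop K1: Z9, Z6 uncovered — not redundant.
Drop K2: the rest still cover every corridor — redundant.
Drop K3: the rest still cover every corridor — redundant.
Drop K5: the rest still cover every corridor — redundant.
3 redundant: K2, K3, K5.

3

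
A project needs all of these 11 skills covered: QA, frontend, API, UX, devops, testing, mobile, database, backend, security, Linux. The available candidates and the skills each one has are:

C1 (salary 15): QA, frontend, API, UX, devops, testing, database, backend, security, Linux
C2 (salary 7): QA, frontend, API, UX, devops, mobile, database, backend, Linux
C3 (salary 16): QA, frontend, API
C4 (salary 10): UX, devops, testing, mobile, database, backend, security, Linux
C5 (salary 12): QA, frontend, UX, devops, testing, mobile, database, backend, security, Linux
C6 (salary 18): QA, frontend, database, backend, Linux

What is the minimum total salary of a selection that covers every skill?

17

C2, C4 cover every skill at salary 7 + 10 = 17.
Any cover uses at least 2 candidates; among all covering selections none totals below 17.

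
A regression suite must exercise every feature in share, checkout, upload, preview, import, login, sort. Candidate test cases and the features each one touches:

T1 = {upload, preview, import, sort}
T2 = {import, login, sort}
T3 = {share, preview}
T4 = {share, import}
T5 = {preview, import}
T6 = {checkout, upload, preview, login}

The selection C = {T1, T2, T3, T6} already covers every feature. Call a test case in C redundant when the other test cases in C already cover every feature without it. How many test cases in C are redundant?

2

Drop T1: the rest still cover every feature — redundant.
Drop T2: the rest still cover every feature — redundant.
Drop T3: share uncovered — not redundant.
Drop T6: checkout uncovered — not redundant.
2 redundant: T1, T2.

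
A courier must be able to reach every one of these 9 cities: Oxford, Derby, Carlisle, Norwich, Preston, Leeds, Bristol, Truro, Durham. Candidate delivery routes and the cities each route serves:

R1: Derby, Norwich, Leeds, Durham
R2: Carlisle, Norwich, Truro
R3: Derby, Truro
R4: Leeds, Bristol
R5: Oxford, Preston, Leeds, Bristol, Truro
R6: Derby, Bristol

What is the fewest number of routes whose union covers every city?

3

R1, R2, R5 together cover {Oxford, Derby, Carlisle, Norwich, Preston, Leeds, Bristol, Truro, Durham} — every city.
No 2 of the 6 routes cover everything (all 15 pairs fall short), so 3 is minimum.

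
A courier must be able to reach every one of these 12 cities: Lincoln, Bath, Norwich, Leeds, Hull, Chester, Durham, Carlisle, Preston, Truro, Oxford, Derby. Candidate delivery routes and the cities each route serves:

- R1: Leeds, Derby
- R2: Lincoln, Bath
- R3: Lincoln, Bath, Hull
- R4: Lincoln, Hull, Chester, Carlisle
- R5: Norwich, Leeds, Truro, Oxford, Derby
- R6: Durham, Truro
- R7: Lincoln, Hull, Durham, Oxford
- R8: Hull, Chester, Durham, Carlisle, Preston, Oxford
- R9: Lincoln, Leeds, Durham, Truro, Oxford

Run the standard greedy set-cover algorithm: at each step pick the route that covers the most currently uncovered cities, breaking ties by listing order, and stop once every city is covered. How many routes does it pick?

3

Pick 1: R8 covers 6 new cities (Hull, Chester, Durham, Carlisle, Preston, Oxford).
Pick 2: R5 covers 4 new cities (Norwich, Leeds, Truro, Derby).
Pick 3: R2 covers 2 new cities (Lincoln, Bath).
Greedy uses 3 routes.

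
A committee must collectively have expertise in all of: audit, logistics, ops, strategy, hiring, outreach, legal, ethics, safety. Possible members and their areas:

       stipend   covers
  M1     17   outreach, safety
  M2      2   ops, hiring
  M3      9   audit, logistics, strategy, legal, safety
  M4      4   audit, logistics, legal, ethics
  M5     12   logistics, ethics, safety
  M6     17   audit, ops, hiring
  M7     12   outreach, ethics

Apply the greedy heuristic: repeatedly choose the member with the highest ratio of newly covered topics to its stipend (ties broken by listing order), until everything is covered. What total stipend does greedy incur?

Pick 1: M2 adds 2 new (ops, hiring) at stipend 2 (ratio 2/2).
Pick 2: M4 adds 4 new (audit, logistics, legal, ethics) at stipend 4 (ratio 4/4).
Pick 3: M3 adds 2 new (strategy, safety) at stipend 9 (ratio 2/9).
Pick 4: M7 adds 1 new (outreach) at stipend 12 (ratio 1/12).
Greedy total stipend: 2 + 4 + 9 + 12 = 27. (The true optimum is 23, so greedy overshoots here.)

27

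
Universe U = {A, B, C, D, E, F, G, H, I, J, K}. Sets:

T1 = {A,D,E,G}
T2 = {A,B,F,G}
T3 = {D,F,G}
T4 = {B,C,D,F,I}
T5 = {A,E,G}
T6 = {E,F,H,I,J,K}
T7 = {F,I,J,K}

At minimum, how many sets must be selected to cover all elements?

T1, T4, T6 together cover {A, B, C, D, E, F, G, H, I, J, K} — every element.
No 2 of the 7 sets cover everything (all 21 pairs fall short), so 3 is minimum.

3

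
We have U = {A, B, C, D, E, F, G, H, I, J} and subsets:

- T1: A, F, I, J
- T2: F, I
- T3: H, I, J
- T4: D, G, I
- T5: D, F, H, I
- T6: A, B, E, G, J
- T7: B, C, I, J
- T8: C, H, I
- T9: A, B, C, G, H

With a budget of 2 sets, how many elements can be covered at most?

Choosing T5, T6 covers {A, B, D, E, F, G, H, I, J} — 9 elements.
No choice of 2 sets does better; here C is left uncovered.

9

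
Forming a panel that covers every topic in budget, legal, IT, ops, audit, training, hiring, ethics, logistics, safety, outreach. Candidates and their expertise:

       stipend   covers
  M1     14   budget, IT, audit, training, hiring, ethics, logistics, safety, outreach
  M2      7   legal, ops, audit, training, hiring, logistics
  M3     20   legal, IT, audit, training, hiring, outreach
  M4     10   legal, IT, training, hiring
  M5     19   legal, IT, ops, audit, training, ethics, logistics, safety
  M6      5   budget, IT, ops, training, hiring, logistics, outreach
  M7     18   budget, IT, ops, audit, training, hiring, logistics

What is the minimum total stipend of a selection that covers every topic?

M1, M2 cover every topic at stipend 14 + 7 = 21.
Any cover uses at least 2 members; among all covering selections none totals below 21.
Greedy by coverage-per-stipend would pick M6, M2, M1 for 26 — worse than the optimum 21.

21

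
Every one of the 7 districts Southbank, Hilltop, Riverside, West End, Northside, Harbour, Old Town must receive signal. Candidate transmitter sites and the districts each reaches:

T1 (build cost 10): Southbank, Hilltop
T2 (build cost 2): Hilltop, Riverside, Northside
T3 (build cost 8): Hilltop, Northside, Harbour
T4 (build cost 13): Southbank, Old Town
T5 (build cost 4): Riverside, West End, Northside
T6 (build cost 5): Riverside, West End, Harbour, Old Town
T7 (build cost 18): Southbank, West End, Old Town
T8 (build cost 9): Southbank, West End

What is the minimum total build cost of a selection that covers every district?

T2, T6, T8 cover every district at build cost 2 + 5 + 9 = 16.
Any cover uses at least 3 transmitter sites; among all covering selections none totals below 16.

16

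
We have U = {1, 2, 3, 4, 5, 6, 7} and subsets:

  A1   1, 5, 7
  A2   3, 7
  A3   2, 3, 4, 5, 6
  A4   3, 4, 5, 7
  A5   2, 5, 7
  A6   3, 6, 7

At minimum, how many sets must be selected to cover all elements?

A1, A3 together cover {1, 2, 3, 4, 5, 6, 7} — every element.
No single set contains all 7 elements, so 2 is optimal.

2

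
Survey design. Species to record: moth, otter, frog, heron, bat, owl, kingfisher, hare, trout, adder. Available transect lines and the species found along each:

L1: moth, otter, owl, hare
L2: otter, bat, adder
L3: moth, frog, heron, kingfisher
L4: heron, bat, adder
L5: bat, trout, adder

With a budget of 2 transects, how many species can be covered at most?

7

Choosing L1, L3 covers {moth, otter, frog, heron, owl, kingfisher, hare} — 7 species.
No choice of 2 transects does better; here bat, trout, adder are left uncovered.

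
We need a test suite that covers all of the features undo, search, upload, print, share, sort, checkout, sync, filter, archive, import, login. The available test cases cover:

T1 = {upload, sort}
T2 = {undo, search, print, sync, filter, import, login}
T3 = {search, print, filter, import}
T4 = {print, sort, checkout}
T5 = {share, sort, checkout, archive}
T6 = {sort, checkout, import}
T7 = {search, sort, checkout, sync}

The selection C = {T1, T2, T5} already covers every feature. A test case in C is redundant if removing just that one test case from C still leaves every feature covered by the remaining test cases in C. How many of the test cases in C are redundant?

Drop T1: upload uncovered — not redundant.
Drop T2: undo, search, print, sync, … uncovered — not redundant.
Drop T5: share, checkout, archive uncovered — not redundant.
None of the test cases in C is redundant.

0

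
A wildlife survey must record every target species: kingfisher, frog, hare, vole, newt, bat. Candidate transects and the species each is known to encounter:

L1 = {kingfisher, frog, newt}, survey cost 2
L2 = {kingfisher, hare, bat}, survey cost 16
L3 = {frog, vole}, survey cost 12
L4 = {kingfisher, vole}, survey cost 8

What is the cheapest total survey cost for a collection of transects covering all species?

26

L1, L2, L4 cover every species at survey cost 2 + 16 + 8 = 26.
Any cover uses at least 3 transects; among all covering selections none totals below 26.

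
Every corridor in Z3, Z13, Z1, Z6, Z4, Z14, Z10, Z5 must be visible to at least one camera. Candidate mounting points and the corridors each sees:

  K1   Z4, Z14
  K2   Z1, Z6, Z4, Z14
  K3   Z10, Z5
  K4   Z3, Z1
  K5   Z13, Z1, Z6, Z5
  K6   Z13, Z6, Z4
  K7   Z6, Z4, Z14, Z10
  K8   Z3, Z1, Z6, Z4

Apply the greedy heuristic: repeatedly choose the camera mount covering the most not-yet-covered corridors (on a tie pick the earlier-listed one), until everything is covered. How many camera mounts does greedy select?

Pick 1: K2 covers 4 new corridors (Z1, Z6, Z4, Z14).
Pick 2: K3 covers 2 new corridors (Z10, Z5).
Pick 3: K4 covers 1 new corridors (Z3).
Pick 4: K5 covers 1 new corridors (Z13).
Greedy uses 4 camera mounts. (The true minimum is 3.)

4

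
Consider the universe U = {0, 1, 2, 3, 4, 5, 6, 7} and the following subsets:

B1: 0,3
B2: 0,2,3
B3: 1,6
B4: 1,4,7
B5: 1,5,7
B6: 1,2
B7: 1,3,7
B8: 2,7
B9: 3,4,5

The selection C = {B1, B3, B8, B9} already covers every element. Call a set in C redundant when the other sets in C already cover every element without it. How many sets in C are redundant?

Drop B1: 0 uncovered — not redundant.
Drop B3: 1, 6 uncovered — not redundant.
Drop B8: 2, 7 uncovered — not redundant.
Drop B9: 4, 5 uncovered — not redundant.
None of the sets in C is redundant.

0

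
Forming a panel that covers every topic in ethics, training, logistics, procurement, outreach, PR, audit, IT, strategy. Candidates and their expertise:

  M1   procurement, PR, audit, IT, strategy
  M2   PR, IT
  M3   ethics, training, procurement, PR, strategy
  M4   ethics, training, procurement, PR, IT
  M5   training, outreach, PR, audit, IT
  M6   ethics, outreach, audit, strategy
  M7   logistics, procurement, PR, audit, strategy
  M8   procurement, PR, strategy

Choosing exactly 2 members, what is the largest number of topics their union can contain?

8

Choosing M3, M5 covers {ethics, training, procurement, outreach, PR, audit, IT, strategy} — 8 topics.
No choice of 2 members does better; here logistics is left uncovered.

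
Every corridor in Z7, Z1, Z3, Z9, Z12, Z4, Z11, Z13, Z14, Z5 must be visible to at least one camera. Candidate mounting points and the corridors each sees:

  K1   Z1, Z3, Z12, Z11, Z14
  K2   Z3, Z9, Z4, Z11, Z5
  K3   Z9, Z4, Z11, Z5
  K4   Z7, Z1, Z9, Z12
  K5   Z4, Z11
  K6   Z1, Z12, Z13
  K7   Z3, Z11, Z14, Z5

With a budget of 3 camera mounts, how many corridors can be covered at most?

Choosing K1, K2, K4 covers {Z7, Z1, Z3, Z9, Z12, Z4, Z11, Z14, Z5} — 9 corridors.
No choice of 3 camera mounts does better; here Z13 is left uncovered.

9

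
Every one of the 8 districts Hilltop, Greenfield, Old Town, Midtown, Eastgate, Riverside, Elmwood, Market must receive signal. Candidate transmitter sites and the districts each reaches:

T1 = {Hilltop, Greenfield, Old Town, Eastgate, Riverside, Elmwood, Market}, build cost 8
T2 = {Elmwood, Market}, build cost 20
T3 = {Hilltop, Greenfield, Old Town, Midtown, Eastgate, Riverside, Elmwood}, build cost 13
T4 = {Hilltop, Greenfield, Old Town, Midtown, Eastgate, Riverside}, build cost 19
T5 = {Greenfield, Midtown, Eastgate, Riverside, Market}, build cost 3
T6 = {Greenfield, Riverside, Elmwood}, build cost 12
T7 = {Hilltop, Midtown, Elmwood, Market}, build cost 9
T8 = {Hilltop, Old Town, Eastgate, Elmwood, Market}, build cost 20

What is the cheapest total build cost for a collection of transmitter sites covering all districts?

T1, T5 cover every district at build cost 8 + 3 = 11.
Any cover uses at least 2 transmitter sites; among all covering selections none totals below 11.

11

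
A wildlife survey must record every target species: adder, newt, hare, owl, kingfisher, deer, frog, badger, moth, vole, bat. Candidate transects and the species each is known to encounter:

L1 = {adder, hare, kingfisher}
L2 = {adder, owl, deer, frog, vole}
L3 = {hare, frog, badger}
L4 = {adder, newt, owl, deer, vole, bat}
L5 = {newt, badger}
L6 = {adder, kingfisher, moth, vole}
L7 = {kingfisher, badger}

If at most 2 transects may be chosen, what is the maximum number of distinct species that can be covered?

9

Choosing L3, L4 covers {adder, newt, hare, owl, deer, frog, badger, vole, bat} — 9 species.
No choice of 2 transects does better; here kingfisher, moth are left uncovered.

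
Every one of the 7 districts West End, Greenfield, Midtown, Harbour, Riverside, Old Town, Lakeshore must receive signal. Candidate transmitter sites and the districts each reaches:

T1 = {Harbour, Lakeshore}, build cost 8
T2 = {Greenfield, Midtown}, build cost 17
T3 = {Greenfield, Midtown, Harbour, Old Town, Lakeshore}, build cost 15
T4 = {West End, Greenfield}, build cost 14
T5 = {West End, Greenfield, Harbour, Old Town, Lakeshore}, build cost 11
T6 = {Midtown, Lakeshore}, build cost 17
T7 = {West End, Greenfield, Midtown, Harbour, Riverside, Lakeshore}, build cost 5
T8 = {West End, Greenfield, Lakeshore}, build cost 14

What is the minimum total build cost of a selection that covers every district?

T5, T7 cover every district at build cost 11 + 5 = 16.
Any cover uses at least 2 transmitter sites; among all covering selections none totals below 16.

16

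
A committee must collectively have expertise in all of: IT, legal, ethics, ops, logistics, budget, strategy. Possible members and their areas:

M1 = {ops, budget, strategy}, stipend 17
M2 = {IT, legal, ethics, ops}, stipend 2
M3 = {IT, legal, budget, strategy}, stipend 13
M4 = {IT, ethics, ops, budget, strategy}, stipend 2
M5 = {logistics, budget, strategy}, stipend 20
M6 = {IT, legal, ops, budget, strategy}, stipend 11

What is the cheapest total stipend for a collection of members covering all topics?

M2, M5 cover every topic at stipend 2 + 20 = 22.
Any cover uses at least 2 members; among all covering selections none totals below 22.
Greedy by coverage-per-stipend would pick M4, M2, M5 for 24 — worse than the optimum 22.

22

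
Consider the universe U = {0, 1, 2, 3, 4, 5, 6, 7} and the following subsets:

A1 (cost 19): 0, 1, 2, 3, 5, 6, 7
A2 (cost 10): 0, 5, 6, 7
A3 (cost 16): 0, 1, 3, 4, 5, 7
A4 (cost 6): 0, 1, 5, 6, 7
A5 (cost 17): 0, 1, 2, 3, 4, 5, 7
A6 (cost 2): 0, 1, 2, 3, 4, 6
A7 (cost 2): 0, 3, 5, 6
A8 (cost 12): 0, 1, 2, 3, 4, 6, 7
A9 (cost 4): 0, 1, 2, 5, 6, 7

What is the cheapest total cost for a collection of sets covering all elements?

6

A6, A9 cover every element at cost 2 + 4 = 6.
Any cover uses at least 2 sets; among all covering selections none totals below 6.
Greedy by coverage-per-cost would pick A6, A7, A9 for 8 — worse than the optimum 6.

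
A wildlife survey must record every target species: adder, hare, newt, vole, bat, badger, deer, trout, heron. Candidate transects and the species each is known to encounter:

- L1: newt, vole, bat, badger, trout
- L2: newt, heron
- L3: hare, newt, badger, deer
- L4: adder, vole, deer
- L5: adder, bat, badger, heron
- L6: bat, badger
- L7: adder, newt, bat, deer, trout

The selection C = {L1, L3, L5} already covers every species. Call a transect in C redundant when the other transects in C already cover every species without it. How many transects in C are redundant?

0

Drop L1: vole, trout uncovered — not redundant.
Drop L3: hare, deer uncovered — not redundant.
Drop L5: adder, heron uncovered — not redundant.
None of the transects in C is redundant.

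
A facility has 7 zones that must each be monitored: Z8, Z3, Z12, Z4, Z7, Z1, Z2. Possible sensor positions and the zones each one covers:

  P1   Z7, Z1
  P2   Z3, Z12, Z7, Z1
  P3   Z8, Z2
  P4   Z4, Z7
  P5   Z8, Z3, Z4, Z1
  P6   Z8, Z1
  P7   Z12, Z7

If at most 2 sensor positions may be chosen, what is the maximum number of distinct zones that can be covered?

Choosing P2, P3 covers {Z8, Z3, Z12, Z7, Z1, Z2} — 6 zones.
No choice of 2 sensor positions does better; here Z4 is left uncovered.

6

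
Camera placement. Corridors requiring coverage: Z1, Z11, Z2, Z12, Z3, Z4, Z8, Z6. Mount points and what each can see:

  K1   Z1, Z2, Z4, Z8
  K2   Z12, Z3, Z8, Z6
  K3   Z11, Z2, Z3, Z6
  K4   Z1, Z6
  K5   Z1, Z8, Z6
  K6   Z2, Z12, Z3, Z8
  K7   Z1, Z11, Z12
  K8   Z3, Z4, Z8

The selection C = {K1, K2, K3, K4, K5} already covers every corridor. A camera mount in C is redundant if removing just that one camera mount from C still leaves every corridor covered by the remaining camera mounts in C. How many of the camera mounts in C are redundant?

2

Drop K1: Z4 uncovered — not redundant.
Drop K2: Z12 uncovered — not redundant.
Drop K3: Z11 uncovered — not redundant.
Drop K4: the rest still cover every corridor — redundant.
Drop K5: the rest still cover every corridor — redundant.
2 redundant: K4, K5.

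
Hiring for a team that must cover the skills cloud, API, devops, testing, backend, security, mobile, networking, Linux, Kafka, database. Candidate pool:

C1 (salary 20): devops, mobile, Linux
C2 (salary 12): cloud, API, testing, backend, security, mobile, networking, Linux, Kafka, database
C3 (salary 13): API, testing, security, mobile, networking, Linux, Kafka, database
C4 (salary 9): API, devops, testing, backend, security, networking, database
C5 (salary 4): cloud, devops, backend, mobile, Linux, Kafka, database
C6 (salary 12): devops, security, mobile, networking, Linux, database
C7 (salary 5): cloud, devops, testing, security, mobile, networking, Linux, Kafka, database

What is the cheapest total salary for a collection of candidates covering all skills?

C4, C5 cover every skill at salary 9 + 4 = 13.
Any cover uses at least 2 candidates; among all covering selections none totals below 13.
Greedy by coverage-per-salary would pick C7, C5, C4 for 18 — worse than the optimum 13.

13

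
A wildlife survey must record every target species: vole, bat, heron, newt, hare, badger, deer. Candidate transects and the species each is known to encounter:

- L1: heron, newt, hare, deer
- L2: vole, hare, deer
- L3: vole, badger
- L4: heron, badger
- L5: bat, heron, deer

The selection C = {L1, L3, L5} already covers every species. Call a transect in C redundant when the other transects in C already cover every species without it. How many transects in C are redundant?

Drop L1: newt, hare uncovered — not redundant.
Drop L3: vole, badger uncovered — not redundant.
Drop L5: bat uncovered — not redundant.
None of the transects in C is redundant.

0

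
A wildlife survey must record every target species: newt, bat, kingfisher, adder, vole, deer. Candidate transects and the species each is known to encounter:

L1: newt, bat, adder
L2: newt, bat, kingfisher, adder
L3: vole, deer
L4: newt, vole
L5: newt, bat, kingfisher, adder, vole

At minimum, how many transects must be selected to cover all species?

2

L2, L3 together cover {newt, bat, kingfisher, adder, vole, deer} — every species.
No single transect contains all 6 species, so 2 is optimal.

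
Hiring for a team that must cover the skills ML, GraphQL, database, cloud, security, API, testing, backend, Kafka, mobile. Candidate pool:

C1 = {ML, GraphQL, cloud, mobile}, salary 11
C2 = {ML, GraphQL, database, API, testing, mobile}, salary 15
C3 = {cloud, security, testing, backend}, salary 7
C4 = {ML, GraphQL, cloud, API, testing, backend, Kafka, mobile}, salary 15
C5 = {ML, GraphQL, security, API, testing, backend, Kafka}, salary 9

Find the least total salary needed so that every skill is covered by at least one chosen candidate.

C2, C3, C5 cover every skill at salary 15 + 7 + 9 = 31.
Any cover uses at least 3 candidates; among all covering selections none totals below 31.

31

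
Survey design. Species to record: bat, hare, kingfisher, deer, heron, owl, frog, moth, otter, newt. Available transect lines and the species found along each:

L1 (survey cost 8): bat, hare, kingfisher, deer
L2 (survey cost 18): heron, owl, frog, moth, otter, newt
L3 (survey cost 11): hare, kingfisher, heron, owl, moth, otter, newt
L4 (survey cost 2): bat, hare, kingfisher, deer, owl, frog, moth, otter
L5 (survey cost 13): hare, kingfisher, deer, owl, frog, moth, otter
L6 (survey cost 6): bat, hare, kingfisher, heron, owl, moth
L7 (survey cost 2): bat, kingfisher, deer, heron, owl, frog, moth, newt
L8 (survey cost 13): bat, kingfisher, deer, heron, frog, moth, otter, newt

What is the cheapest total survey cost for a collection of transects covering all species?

L4, L7 cover every species at survey cost 2 + 2 = 4.
Any cover uses at least 2 transects; among all covering selections none totals below 4.

4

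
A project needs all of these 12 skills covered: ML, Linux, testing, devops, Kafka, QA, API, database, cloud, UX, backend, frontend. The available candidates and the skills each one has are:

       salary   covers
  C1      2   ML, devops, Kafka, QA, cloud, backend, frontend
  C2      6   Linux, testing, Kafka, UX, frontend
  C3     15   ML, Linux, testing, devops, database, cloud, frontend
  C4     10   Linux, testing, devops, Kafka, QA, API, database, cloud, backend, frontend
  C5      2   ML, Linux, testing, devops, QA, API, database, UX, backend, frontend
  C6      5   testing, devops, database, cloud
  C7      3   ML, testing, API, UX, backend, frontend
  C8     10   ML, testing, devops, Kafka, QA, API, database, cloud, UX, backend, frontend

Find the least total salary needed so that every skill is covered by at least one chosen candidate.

C1, C5 cover every skill at salary 2 + 2 = 4.
Any cover uses at least 2 candidates; among all covering selections none totals below 4.

4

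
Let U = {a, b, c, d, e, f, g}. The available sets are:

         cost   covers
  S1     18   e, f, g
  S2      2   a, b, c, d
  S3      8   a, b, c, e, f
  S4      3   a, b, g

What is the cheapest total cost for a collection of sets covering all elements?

S2, S3, S4 cover every element at cost 2 + 8 + 3 = 13.
Any cover uses at least 2 sets; among all covering selections none totals below 13.

13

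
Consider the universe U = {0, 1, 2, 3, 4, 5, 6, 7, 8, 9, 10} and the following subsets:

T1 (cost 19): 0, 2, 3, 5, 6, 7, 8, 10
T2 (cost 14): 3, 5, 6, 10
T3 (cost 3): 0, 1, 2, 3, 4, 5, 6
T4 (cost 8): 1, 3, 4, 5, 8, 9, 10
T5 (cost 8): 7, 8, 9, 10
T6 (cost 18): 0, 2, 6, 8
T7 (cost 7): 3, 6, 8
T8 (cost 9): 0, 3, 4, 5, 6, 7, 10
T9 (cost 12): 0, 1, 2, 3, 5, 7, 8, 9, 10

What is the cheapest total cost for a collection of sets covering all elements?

T3, T5 cover every element at cost 3 + 8 = 11.
Any cover uses at least 2 sets; among all covering selections none totals below 11.

11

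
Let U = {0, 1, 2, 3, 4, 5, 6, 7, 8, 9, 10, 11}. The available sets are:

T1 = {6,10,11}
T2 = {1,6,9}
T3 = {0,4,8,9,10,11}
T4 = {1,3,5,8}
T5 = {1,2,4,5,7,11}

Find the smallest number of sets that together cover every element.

T1, T3, T4, T5 together cover {0, 1, 2, 3, 4, 5, 6, 7, 8, 9, 10, 11} — every element.
No 3 of the 5 sets cover everything (all 10 triples fall short), so 4 is minimum.

4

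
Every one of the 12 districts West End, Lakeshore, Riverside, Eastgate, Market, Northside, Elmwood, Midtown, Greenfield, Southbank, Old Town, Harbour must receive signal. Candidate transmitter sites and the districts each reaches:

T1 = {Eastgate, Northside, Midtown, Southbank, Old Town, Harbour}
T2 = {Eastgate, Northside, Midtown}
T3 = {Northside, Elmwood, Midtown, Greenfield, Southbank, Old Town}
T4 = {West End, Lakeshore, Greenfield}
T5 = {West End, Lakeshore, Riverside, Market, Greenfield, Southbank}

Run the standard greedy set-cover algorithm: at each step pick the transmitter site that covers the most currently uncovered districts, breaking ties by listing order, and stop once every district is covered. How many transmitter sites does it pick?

3

Pick 1: T1 covers 6 new districts (Eastgate, Northside, Midtown, Southbank, Old Town, Harbour).
Pick 2: T5 covers 5 new districts (West End, Lakeshore, Riverside, Market, Greenfield).
Pick 3: T3 covers 1 new districts (Elmwood).
Greedy uses 3 transmitter sites.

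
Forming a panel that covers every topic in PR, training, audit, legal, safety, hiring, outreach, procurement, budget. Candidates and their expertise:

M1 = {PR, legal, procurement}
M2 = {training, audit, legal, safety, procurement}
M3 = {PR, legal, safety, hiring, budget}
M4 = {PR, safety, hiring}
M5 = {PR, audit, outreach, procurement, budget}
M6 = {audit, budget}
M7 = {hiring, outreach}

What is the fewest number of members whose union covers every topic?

M2, M3, M5 together cover {PR, training, audit, legal, safety, hiring, outreach, procurement, budget} — every topic.
No 2 of the 7 members cover everything (all 21 pairs fall short), so 3 is minimum.

3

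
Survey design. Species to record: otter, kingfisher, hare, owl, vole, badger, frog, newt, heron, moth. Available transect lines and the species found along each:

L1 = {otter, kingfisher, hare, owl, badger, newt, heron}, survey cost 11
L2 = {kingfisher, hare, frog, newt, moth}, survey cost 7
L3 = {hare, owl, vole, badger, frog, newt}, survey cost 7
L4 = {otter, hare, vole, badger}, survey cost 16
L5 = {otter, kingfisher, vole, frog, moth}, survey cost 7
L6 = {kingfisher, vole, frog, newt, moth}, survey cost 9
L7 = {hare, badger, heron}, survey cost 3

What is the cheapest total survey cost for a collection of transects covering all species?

L3, L5, L7 cover every species at survey cost 7 + 7 + 3 = 17.
Any cover uses at least 2 transects; among all covering selections none totals below 17.

17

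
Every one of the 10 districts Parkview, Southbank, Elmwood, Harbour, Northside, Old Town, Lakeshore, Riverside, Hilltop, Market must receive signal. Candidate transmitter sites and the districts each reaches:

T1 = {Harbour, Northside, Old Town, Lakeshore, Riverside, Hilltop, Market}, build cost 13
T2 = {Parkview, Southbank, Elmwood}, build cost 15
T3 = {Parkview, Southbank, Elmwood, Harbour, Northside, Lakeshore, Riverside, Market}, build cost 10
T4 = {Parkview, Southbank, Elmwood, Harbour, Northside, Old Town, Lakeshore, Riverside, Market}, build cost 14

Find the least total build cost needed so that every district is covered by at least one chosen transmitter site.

T1, T3 cover every district at build cost 13 + 10 = 23.
Any cover uses at least 2 transmitter sites; among all covering selections none totals below 23.

23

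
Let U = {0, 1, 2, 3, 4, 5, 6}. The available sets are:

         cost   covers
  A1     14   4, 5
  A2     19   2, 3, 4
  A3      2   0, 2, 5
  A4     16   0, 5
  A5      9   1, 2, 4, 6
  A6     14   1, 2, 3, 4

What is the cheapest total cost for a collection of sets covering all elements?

25

A3, A5, A6 cover every element at cost 2 + 9 + 14 = 25.
Any cover uses at least 3 sets; among all covering selections none totals below 25.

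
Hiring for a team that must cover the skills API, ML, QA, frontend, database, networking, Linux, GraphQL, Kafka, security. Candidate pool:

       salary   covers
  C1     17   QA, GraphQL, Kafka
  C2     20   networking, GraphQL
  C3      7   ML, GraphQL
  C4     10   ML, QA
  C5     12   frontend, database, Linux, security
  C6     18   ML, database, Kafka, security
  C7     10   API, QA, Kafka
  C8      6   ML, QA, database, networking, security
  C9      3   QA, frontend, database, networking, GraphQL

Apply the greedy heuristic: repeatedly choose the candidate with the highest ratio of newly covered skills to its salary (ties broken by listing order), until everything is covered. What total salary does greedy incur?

31

Pick 1: C9 adds 5 new (QA, frontend, database, networking, GraphQL) at salary 3 (ratio 5/3).
Pick 2: C8 adds 2 new (ML, security) at salary 6 (ratio 2/6).
Pick 3: C7 adds 2 new (API, Kafka) at salary 10 (ratio 2/10).
Pick 4: C5 adds 1 new (Linux) at salary 12 (ratio 1/12).
Greedy total salary: 3 + 6 + 10 + 12 = 31.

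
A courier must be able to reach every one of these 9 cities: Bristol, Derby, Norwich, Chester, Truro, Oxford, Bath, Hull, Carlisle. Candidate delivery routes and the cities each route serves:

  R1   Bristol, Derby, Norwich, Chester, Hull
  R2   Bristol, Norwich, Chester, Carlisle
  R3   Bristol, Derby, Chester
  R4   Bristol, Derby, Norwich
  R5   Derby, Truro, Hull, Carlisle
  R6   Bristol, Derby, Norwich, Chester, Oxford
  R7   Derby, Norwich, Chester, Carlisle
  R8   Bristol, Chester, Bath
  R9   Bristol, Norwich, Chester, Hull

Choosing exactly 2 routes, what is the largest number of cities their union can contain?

Choosing R5, R6 covers {Bristol, Derby, Norwich, Chester, Truro, Oxford, Hull, Carlisle} — 8 cities.
No choice of 2 routes does better; here Bath is left uncovered.

8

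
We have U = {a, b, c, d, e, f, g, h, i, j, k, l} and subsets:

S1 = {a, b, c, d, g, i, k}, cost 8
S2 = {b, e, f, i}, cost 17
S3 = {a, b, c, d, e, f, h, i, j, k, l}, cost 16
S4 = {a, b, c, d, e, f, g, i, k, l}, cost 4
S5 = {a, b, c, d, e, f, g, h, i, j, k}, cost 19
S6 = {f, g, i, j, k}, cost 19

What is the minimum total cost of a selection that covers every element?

20

S3, S4 cover every element at cost 16 + 4 = 20.
Any cover uses at least 2 sets; among all covering selections none totals below 20.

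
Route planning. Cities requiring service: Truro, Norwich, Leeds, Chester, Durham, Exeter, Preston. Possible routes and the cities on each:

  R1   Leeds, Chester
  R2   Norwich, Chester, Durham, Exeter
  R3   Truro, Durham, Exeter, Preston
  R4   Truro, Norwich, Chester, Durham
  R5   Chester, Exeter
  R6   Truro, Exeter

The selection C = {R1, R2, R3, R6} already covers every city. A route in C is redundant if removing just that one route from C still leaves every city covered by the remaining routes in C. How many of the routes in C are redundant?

1

Drop R1: Leeds uncovered — not redundant.
Drop R2: Norwich uncovered — not redundant.
Drop R3: Preston uncovered — not redundant.
Drop R6: the rest still cover every city — redundant.
1 redundant: R6.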